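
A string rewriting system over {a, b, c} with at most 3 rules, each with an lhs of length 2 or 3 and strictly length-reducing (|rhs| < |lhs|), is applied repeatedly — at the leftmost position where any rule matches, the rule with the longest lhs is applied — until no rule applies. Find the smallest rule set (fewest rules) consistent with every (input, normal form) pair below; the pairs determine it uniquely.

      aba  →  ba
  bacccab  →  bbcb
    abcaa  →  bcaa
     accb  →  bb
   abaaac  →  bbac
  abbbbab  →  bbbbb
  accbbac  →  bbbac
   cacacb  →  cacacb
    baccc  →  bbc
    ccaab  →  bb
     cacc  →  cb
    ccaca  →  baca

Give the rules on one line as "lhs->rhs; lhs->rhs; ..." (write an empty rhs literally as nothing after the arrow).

  | aba => ba
  | bacccab => babcab => bbcab => bbcb
  | abcaa => bcaa
  | accb => abb => bb

aaa->ba; ab->b; cc->b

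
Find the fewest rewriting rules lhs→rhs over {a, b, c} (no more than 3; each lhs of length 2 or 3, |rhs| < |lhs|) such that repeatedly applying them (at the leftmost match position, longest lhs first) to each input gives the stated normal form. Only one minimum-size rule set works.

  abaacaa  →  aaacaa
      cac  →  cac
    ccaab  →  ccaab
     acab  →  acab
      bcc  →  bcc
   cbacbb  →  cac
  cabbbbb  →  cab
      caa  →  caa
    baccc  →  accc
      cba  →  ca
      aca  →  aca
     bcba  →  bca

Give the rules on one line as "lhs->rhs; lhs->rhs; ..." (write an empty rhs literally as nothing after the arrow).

  | abaacaa => aaacaa
  | cac
  | ccaab
  | acab

ba->a; bb->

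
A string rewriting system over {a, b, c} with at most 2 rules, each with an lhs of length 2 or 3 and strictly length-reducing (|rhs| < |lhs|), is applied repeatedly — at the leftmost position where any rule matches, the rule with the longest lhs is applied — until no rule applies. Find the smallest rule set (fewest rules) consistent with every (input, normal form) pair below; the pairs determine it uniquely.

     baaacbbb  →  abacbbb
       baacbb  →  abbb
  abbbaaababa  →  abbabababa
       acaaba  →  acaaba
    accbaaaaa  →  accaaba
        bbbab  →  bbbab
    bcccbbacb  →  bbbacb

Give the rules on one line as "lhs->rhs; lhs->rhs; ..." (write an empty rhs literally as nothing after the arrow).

baa->ab; bc->b

  | baaacbbb => abacbbb
  | baacbb => abcbb => abbb
  | abbbaaababa => abbabababa
  | acaaba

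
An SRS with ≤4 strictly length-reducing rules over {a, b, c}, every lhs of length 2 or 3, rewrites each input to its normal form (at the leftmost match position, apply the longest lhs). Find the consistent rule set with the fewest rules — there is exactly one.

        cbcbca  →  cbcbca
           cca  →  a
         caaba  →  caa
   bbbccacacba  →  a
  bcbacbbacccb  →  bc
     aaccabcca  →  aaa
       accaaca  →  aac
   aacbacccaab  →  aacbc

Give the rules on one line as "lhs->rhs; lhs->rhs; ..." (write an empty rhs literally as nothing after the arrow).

  | cbcbca
  | cca => a
  | caaba => caa
  | bbbccacacba => bccacacba => bacacba => bccba => bba => a

ab->; aca->c; bb->; cc->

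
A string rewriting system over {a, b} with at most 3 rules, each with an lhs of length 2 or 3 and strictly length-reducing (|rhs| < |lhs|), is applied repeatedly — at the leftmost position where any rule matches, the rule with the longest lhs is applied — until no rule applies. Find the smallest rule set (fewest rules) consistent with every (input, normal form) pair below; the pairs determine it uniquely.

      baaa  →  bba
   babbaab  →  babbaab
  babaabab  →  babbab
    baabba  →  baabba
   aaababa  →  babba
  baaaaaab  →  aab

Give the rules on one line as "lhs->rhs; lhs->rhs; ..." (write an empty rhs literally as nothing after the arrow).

  | baaa => bba
  | babbaab
  | babaabab => bababab => babbab
  | baabba

aaa->ba; aba->ab; bbb->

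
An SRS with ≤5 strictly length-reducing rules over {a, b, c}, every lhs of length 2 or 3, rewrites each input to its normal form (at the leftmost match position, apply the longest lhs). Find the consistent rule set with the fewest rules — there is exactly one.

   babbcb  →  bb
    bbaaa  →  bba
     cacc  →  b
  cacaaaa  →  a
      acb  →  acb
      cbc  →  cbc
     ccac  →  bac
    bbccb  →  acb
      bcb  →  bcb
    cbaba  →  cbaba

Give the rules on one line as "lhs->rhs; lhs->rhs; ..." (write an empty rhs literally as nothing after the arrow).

aa->; bbc->a; ca->; cc->b

  | babbcb => baab => bb
  | bbaaa => bba
  | cacc => cc => b
  | cacaaaa => caaaa => aaa => a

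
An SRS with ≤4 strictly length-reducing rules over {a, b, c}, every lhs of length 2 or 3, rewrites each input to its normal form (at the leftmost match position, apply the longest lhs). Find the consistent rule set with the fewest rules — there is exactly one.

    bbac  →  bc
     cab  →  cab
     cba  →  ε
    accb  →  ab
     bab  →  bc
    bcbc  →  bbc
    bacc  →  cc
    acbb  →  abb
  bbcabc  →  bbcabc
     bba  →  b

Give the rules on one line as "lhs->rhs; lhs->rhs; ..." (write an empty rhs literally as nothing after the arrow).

ba->; bab->bc; cb->b

  | bbac => bc
  | cab
  | cba => ba => ε
  | accb => acb => ab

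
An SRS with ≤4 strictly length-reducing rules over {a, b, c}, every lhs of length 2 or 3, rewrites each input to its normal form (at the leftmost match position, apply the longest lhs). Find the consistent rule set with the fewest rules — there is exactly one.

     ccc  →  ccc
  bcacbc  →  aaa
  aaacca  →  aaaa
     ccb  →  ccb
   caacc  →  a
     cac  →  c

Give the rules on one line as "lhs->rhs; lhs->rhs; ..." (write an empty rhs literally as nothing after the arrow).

  | ccc
  | bcacbc => aacbc => aabc => aaa
  | aaacca => aaaca => aaaa
  | ccb

ac->a; bc->a; ca->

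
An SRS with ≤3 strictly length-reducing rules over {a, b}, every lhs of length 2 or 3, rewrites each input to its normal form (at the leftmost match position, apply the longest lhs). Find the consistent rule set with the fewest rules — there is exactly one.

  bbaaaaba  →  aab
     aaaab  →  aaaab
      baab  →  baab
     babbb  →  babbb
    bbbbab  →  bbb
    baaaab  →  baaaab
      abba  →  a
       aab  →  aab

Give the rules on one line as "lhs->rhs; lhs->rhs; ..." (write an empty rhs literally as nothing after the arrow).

  | bbaaaaba => aaaba => aab
  | aaaab
  | baab
  | babbb

aba->b; bba->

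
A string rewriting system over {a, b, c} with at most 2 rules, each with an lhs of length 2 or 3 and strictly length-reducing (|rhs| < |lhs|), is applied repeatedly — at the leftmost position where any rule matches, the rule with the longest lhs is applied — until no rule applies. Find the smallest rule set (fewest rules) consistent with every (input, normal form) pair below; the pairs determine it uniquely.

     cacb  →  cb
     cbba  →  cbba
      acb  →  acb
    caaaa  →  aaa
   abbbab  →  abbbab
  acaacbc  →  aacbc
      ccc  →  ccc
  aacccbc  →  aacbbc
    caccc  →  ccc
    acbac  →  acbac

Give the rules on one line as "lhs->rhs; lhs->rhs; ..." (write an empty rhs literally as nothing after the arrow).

  | cacb => cb
  | cbba
  | acb
  | caaaa => aaa

ca->; ccb->bb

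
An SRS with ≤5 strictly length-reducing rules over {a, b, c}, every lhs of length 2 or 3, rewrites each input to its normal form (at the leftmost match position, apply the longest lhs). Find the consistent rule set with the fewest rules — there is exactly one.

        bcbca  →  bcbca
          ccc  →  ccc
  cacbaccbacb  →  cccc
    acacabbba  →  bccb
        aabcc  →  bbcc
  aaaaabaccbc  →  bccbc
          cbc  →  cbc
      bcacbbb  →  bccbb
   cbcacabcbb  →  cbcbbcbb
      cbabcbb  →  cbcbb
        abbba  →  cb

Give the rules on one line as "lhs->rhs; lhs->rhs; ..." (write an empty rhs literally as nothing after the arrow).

aa->b; ab->c; ac->a; ba->

  | bcbca
  | ccc
  | cacbaccbacb => cabaccbacb => ccaccbacb => ccacbacb => ccabacb => cccacb => cccab => cccc
  | acacabbba => aacabbba => bcabbba => bccbba => bccb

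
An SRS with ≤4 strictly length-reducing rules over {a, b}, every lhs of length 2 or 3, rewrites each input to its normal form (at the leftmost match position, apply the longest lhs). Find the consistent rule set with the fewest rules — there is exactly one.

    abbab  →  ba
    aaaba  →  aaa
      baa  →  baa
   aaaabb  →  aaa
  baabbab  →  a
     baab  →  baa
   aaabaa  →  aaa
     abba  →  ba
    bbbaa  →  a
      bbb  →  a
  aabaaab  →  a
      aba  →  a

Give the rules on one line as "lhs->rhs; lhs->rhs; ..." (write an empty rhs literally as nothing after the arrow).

  | abbab => bab => ba
  | aaaba => aaab => aaa
  | baa
  | aaaabb => aaab => aaa

ab->a; aba->ab; abb->b; bb->a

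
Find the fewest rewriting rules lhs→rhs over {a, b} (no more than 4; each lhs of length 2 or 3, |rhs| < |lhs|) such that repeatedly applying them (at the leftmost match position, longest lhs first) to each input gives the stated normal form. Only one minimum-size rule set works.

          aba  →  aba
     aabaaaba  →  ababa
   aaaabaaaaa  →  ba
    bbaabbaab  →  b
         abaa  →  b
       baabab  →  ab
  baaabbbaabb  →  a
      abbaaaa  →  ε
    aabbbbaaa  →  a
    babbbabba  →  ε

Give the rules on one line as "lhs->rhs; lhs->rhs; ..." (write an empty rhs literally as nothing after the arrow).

aa->; abb->; baa->ab; bb->a

  | aba
  | aabaaaba => baaaba => ababa
  | aaaabaaaaa => aabaaaaa => baaaaa => abaaa => aaba => ba
  | bbaabbaab => aaabbaab => abbaab => aab => b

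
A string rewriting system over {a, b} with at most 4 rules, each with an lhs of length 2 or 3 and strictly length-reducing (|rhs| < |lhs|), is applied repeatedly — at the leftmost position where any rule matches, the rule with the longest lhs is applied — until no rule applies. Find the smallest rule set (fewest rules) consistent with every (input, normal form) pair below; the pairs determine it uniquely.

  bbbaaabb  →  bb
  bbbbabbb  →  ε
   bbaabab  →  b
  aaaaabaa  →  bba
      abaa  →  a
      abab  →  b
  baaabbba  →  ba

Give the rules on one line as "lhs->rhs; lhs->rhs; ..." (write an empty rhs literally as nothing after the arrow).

  | bbbaaabb => aaabb => babb => bb
  | bbbbabbb => babbb => bbb => ε
  | bbaabab => bbbbab => bab => b
  | aaaaabaa => baaabaa => bbabaa => bba

aa->b; ab->; aba->; bbb->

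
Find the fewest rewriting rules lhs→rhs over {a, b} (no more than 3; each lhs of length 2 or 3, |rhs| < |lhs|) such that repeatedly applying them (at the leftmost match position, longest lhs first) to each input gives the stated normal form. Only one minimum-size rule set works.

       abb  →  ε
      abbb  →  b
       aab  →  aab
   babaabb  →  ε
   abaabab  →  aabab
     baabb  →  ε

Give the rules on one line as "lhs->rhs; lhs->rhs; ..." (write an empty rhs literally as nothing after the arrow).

  | abb => ε
  | abbb => b
  | aab
  | babaabb => baabb => abb => ε

abb->; baa->a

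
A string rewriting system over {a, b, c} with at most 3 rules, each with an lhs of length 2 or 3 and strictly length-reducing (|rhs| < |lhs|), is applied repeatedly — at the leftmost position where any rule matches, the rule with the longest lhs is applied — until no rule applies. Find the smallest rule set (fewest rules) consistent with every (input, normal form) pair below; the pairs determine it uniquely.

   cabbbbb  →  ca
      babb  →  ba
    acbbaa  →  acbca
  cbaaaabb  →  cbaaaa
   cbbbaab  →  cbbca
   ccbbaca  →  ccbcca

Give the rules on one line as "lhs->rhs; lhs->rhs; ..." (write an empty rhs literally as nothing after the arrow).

ab->a; bba->bc

  | cabbbbb => cabbbb => cabbb => cabb => cab => ca
  | babb => bab => ba
  | acbbaa => acbca
  | cbaaaabb => cbaaaab => cbaaaa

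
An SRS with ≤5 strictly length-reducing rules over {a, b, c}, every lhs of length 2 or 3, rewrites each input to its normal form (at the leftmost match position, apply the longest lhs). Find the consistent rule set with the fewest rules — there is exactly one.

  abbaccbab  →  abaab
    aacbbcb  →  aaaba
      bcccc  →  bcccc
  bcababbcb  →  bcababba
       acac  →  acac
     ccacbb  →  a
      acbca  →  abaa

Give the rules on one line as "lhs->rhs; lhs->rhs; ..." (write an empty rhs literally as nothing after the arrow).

bac->; caa->; cb->a; cbc->ba

  | abbaccbab => abcbab => abaab
  | aacbbcb => aaabcb => aaaba
  | bcccc
  | bcababbcb => bcababba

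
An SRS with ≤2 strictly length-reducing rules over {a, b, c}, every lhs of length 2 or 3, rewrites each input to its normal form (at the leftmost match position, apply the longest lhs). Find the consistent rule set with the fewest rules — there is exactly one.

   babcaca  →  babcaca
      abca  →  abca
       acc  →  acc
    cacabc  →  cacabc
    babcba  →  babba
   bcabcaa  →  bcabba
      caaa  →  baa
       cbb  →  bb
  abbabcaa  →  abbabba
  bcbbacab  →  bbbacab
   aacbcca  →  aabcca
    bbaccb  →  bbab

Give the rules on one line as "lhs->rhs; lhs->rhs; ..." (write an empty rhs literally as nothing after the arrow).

caa->ba; cb->b

  | babcaca
  | abca
  | acc
  | cacabc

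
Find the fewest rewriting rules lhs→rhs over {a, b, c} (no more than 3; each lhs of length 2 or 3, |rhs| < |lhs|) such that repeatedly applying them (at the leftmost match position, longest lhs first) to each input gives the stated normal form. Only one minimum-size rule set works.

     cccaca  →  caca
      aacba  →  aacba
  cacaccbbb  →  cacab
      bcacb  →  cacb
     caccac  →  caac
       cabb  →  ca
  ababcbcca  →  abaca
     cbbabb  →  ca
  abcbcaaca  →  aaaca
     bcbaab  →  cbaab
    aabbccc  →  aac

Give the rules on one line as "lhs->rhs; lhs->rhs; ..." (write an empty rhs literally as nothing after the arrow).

bb->; bc->c; cc->

  | cccaca => caca
  | aacba
  | cacaccbbb => cacabbb => cacab
  | bcacb => cacb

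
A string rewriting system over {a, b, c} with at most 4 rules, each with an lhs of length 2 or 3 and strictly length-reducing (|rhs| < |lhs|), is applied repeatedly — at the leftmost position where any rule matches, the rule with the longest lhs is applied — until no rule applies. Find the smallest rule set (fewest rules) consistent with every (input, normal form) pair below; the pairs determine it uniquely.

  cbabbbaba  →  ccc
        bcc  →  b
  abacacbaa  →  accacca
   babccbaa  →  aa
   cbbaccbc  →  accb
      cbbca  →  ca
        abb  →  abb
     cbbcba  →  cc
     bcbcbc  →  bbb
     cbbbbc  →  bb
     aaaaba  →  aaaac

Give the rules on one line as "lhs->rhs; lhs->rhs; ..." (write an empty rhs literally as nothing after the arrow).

  | cbabbbaba => ccbbbaba => cbaba => ccba => ccc
  | bcc => bc => b
  | abacacbaa => accacbaa => accacca
  | babccbaa => cbccbaa => cbcbaa => cbbaa => aa

ba->c; bc->b; cbb->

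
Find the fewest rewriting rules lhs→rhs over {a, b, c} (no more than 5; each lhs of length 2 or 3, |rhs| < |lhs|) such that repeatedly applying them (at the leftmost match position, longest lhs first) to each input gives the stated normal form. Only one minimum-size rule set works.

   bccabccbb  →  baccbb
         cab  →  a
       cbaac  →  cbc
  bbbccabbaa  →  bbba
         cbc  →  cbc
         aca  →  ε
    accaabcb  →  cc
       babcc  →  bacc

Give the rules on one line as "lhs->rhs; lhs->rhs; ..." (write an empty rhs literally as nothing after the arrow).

  | bccabccbb => bcabccbb => babccbb => baccbb
  | cab => ab => a
  | cbaac => cbc
  | bbbccabbaa => bbbcabbaa => bbbabbaa => bbbabaa => bbbaaa => bbba

aa->; ab->a; acb->cc; ca->a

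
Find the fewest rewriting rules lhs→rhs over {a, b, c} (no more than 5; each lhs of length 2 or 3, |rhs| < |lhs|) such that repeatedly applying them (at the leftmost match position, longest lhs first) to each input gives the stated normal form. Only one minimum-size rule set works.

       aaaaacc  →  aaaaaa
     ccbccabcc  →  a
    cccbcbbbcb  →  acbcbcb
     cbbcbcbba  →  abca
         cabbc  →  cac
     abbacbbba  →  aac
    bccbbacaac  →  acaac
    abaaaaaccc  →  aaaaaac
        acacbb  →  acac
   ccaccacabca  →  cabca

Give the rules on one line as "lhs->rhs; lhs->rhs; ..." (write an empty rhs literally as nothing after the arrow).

  | aaaaacc => aaaaaa
  | ccbccabcc => abccabcc => abbbcc => abcc => aba => a
  | cccbcbbbcb => acbcbbbcb => acbcbcb
  | cbbcbcbba => ccbcbba => abcbba => abca

ba->; bb->; cc->a; cca->b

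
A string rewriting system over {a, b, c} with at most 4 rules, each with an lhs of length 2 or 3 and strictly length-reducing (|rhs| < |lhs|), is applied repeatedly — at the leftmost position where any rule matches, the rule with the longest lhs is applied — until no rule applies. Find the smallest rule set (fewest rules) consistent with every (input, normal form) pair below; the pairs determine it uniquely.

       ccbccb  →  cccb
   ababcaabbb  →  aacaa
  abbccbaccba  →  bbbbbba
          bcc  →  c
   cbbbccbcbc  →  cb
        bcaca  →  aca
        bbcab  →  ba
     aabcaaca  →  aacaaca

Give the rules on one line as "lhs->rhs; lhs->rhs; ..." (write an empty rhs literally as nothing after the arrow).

  | ccbccb => cccb
  | ababcaabbb => aabcaabbb => aacaabbb => aacaabb => aacaab => aacaa
  | abbccbaccba => abccbaccba => accbaccba => bbbaccba => bbbbbba
  | bcc => c

ab->a; acc->bb; bc->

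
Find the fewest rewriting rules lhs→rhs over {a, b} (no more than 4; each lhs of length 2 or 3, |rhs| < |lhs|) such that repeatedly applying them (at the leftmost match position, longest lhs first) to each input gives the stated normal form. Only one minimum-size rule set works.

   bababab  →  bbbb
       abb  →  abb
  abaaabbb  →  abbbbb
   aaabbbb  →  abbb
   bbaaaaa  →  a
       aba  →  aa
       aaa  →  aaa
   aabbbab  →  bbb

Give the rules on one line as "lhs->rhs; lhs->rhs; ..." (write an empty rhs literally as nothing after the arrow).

  | bababab => bbabab => bbbab => bbbb
  | abb
  | abaaabbb => abbabbb => abbbbb
  | aaabbbb => abbb

aab->; ba->a; baa->bb; bab->bb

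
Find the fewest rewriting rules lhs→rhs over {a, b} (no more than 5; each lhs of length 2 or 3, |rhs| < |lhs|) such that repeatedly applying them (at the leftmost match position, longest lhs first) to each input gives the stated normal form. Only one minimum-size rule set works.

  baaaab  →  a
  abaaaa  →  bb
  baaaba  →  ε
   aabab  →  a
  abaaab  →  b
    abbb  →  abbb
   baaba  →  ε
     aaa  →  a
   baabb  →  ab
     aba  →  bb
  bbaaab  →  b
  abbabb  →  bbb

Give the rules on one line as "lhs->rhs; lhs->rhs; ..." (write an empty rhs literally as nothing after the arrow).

  | baaaab => baaab => baab => bab => a
  | abaaaa => bbaaa => bbaa => bba => bb
  | baaaba => baaba => baba => aa => ε
  | aabab => bab => a

aa->; aba->bb; ba->b; bab->a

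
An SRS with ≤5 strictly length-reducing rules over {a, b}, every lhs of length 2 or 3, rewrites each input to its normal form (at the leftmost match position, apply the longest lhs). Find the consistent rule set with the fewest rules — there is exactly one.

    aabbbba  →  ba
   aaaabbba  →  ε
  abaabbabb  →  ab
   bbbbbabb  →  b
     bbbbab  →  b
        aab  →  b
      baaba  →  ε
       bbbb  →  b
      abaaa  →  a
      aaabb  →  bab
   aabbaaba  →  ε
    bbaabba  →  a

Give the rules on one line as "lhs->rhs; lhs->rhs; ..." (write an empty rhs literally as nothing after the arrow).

aa->b; aab->aa; bb->b; bba->

  | aabbbba => aabbba => aabba => aaba => aaa => ba
  | aaaabbba => baabbba => baabba => baaba => baaa => bba => ε
  | abaabbabb => abaababb => abaaabb => abbabb => abb => ab
  | bbbbbabb => bbbbabb => bbbabb => bbabb => bb => b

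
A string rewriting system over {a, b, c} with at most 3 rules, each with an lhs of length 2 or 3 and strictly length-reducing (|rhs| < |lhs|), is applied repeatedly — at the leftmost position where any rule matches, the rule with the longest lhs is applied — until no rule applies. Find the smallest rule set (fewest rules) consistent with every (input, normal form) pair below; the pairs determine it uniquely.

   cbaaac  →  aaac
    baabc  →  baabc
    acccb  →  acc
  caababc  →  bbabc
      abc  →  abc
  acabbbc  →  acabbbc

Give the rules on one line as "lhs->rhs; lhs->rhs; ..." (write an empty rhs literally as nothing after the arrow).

caa->b; cb->

  | cbaaac => aaac
  | baabc
  | acccb => acc
  | caababc => bbabc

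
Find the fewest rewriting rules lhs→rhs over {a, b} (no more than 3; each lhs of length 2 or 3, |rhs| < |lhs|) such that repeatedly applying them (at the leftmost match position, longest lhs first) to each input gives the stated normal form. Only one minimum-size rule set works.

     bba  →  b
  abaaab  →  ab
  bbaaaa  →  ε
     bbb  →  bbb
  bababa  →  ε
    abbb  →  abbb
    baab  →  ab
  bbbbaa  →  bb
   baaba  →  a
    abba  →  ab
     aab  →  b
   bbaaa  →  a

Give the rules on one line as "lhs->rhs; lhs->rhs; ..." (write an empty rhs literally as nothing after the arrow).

  | bba => b
  | abaaab => aaab => ab
  | bbaaaa => baaa => aa => ε
  | bbb

aa->; ba->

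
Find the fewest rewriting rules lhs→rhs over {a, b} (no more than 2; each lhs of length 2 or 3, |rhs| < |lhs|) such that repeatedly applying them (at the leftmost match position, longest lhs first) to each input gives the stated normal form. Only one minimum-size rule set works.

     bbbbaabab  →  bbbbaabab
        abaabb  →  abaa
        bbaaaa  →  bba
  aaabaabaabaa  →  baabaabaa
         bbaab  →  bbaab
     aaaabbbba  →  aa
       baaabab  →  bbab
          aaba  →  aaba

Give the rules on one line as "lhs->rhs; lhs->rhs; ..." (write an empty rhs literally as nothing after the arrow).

  | bbbbaabab
  | abaabb => abaa
  | bbaaaa => bba
  | aaabaabaabaa => baabaabaa

aaa->; abb->a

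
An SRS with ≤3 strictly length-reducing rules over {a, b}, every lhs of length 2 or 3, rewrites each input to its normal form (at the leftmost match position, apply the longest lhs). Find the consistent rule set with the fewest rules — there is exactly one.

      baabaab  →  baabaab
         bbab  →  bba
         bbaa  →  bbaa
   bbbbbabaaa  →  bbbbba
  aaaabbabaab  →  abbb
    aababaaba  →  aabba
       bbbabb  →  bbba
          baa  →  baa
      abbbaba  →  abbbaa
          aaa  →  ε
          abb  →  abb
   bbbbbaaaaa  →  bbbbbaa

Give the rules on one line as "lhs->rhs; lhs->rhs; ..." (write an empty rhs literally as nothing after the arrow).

aaa->; bab->ba

  | baabaab
  | bbab => bba
  | bbaa
  | bbbbbabaaa => bbbbbaaaa => bbbbba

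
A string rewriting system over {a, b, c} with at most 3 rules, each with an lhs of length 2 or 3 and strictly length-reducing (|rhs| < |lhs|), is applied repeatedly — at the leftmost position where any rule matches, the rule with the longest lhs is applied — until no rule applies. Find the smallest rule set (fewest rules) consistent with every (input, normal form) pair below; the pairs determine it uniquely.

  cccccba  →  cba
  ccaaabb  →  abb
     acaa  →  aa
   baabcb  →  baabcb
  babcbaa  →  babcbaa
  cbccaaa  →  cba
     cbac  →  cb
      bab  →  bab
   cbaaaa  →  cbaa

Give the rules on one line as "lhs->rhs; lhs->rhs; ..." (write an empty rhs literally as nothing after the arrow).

  | cccccba => cccba => cba
  | ccaaabb => aaabb => abb
  | acaa => aa
  | baabcb

aaa->a; ac->; cc->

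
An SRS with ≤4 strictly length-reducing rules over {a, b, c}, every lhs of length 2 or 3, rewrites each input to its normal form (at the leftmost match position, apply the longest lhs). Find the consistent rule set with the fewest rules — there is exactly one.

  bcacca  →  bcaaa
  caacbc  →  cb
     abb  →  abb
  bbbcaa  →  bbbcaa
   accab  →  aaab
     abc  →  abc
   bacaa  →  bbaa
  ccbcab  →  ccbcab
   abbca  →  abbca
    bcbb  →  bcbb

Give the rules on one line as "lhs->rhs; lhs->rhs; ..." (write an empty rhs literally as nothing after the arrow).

  | bcacca => bcaaa
  | caacbc => cac => cb
  | abb
  | bbbcaa

ac->b; acb->; acc->aa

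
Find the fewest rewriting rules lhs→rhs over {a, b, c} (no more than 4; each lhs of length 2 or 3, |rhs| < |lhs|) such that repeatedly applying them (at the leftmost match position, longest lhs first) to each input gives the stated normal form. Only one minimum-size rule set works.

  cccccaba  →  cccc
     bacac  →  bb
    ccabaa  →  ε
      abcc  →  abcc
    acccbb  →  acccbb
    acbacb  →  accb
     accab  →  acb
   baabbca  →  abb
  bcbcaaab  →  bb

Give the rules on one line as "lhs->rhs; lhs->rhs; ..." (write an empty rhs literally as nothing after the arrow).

  | cccccaba => ccccba => cccc
  | bacac => cac => bb
  | ccabaa => cbaa => ca => ε
  | abcc

ba->; ca->; cac->bb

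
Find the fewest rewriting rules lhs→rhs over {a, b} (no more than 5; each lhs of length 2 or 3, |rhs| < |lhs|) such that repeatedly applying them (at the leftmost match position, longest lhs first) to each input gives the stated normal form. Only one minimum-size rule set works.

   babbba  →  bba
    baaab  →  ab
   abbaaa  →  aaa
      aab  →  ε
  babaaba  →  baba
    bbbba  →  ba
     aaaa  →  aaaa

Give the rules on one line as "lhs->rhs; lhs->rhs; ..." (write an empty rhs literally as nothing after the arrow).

  | babbba => bba
  | baaab => ab
  | abbaaa => aaa
  | aab => ε

aab->; abb->; baa->; bbb->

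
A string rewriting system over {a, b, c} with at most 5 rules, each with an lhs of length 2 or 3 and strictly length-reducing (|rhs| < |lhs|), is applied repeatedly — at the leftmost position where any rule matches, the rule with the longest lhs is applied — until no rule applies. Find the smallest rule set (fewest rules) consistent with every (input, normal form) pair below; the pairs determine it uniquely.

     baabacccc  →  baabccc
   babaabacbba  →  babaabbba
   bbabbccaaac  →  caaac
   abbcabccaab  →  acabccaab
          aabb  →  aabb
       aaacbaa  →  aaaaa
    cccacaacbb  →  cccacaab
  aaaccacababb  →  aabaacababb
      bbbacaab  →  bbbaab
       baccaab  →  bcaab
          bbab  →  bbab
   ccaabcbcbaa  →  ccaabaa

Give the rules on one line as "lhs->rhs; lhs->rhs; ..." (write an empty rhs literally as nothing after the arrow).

acc->ba; bac->b; bbc->c; cb->

  | baabacccc => baabccc
  | babaabacbba => babaabbba
  | bbabbccaaac => bbaccaaac => bbcaaac => caaac
  | abbcabccaab => acabccaab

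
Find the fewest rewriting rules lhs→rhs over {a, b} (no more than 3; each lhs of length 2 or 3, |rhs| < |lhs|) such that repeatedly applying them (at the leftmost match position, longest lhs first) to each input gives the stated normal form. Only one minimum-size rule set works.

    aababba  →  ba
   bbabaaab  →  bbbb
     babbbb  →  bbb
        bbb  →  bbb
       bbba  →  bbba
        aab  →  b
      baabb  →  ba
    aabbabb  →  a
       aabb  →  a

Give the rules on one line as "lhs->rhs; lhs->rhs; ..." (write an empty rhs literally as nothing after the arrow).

  | aababba => ababba => babba => ba
  | bbabaaab => bbbaaab => bbbaab => bbbab => bbbb
  | babbbb => bbb
  | bbb

ab->b; abb->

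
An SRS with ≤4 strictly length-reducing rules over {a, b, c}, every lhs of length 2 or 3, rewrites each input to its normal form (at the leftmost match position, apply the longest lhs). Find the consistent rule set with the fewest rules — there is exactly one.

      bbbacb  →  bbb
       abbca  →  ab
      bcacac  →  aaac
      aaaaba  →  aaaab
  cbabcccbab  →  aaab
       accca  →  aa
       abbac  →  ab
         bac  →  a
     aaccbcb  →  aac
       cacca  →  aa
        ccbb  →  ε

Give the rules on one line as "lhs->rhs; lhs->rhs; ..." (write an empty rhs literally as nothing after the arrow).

  | bbbacb => bbbcb => bbab => bbb
  | abbca => abaa => aba => ab
  | bcacac => aacac => aaac
  | aaaaba => aaaab

ba->b; bc->a; ca->a; cb->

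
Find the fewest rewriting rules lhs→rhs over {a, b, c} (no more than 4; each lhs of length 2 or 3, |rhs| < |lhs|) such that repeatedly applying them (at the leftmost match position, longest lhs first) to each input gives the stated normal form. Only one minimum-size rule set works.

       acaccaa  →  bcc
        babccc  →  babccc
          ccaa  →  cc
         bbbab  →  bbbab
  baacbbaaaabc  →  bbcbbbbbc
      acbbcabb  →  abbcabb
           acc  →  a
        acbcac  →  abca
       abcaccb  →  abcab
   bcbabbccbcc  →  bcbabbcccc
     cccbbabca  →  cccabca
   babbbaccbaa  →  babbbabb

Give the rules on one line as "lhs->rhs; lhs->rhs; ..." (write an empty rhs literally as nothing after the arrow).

aa->b; ac->a; ccb->cc

  | acaccaa => aaccaa => bccaa => bccb => bcc
  | babccc
  | ccaa => ccb => cc
  | bbbab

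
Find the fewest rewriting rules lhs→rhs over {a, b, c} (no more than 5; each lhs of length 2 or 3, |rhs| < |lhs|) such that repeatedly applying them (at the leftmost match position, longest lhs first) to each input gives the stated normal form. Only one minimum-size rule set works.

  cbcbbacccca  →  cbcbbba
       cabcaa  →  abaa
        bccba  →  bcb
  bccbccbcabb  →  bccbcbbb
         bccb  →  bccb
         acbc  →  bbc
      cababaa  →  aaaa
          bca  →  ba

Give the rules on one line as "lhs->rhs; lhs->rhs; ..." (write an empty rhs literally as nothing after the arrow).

  | cbcbbacccca => cbcbbbccca => cbcbbbcca => cbcbbbca => cbcbbba
  | cabcaa => abcaa => abaa
  | bccba => bcb
  | bccbccbcabb => bccbccbabb => bccbcbbb

ac->b; bab->a; ca->a; cba->b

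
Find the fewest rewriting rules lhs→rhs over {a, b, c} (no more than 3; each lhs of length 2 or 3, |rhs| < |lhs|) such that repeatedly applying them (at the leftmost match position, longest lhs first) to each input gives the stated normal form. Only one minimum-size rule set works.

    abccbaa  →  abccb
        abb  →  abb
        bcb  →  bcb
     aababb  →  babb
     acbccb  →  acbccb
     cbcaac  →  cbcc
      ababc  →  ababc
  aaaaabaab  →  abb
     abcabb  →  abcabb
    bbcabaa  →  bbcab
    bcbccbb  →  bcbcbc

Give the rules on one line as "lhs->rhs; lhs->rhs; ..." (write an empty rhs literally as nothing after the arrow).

  | abccbaa => abccb
  | abb
  | bcb
  | aababb => babb

aa->; cbb->bc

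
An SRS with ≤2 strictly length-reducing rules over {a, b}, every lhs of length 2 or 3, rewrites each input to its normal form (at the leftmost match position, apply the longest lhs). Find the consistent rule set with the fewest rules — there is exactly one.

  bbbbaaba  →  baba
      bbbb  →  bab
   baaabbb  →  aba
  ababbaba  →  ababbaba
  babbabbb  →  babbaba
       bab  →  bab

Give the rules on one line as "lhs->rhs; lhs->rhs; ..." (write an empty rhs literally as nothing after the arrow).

  | bbbbaaba => babaaba => baba
  | bbbb => bab
  | baaabbb => abbb => aba
  | ababbaba

baa->; bbb->ba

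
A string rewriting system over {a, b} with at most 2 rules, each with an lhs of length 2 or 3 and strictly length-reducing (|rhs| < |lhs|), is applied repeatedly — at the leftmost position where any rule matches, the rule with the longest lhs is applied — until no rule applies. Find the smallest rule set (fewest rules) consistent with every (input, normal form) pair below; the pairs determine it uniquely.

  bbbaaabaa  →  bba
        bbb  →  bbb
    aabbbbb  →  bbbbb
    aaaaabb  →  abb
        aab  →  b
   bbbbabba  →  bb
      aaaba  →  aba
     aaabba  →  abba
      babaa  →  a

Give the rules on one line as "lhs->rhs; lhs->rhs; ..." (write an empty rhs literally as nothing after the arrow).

  | bbbaaabaa => bbbabaa => bbaaa => bba
  | bbb
  | aabbbbb => bbbbb
  | aaaaabb => aaabb => abb

aa->; bab->a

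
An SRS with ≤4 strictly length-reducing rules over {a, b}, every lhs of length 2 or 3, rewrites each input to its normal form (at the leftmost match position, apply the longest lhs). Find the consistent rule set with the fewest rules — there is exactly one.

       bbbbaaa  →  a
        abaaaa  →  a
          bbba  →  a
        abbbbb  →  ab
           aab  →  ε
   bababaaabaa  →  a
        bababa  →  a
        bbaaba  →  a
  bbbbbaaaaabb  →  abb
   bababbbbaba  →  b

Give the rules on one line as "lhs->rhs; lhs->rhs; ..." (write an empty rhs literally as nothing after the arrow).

  | bbbbaaa => bbaaa => baaa => aaa => ba => a
  | abaaaa => aaaaa => baaa => aaa => ba => a
  | bbba => ba => a
  | abbbbb => abbb => ab

aa->b; aab->; ba->a; bbb->b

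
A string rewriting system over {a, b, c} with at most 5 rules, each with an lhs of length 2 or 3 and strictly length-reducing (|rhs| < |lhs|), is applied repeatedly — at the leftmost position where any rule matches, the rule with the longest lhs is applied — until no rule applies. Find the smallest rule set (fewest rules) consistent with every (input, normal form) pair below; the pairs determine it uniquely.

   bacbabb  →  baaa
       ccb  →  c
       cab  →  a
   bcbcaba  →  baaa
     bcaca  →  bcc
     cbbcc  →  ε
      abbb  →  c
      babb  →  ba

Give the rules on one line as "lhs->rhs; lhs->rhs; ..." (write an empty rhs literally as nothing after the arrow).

ab->c; ca->c; cb->a; ccc->

  | bacbabb => baaabb => baacb => baaa
  | ccb => ca => c
  | cab => cb => a
  | bcbcaba => bacaba => bacba => baaa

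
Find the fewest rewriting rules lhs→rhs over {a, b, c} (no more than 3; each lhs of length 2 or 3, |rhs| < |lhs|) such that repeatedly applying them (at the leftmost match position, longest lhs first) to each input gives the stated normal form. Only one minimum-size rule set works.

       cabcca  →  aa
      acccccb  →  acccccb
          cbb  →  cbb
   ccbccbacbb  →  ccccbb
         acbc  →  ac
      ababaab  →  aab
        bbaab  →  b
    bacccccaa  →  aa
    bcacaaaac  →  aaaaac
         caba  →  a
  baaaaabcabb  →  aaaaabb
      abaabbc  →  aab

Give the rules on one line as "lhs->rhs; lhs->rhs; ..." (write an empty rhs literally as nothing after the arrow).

ba->; bc->; ca->a

  | cabcca => abcca => aca => aa
  | acccccb
  | cbb
  | ccbccbacbb => cccbacbb => ccccbb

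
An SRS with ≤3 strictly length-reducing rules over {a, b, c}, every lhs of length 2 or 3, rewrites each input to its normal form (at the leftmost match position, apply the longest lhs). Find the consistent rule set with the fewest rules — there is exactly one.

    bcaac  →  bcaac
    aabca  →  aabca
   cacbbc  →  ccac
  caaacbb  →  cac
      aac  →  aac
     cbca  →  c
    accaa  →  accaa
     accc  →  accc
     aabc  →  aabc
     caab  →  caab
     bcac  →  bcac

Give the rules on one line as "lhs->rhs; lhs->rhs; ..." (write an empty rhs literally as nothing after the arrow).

  | bcaac
  | aabca
  | cacbbc => cccbc => ccac
  | caaacbb => caaccb => caaca => cac

aca->c; acb->cc; cb->a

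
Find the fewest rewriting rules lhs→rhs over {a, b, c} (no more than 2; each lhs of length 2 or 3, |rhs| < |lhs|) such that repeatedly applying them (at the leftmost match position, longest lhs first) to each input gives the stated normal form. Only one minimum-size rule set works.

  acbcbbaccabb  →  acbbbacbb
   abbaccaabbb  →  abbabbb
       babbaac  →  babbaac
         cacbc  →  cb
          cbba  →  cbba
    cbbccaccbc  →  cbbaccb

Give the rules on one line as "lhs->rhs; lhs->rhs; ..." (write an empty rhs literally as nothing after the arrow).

bc->b; ca->

  | acbcbbaccabb => acbbbaccabb => acbbbacbb
  | abbaccaabbb => abbacabbb => abbabbb
  | babbaac
  | cacbc => cbc => cb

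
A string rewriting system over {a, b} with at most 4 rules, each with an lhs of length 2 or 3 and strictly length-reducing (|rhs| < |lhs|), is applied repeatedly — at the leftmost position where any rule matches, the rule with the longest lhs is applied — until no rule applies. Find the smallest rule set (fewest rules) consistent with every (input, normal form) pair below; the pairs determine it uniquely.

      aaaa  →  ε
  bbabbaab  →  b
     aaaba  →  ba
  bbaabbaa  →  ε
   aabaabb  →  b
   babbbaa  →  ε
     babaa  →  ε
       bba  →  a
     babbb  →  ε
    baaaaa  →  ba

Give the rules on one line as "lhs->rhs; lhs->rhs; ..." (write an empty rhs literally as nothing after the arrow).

aa->; ab->b; bb->

  | aaaa => aa => ε
  | bbabbaab => abbaab => bbaab => aab => b
  | aaaba => aba => ba
  | bbaabbaa => aabbaa => bbaa => aa => ε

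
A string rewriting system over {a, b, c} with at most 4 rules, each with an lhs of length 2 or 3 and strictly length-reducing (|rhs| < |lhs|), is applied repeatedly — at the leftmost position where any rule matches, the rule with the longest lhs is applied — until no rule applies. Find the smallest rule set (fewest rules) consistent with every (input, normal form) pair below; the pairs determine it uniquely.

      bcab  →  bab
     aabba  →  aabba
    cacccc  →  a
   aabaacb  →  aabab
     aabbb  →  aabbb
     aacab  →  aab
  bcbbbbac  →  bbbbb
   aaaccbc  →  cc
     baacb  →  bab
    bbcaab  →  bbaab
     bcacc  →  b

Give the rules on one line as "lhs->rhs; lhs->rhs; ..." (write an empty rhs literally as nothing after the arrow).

abc->cc; ac->; bc->b; ccc->aa

  | bcab => bab
  | aabba
  | cacccc => cccc => aac => a
  | aabaacb => aabab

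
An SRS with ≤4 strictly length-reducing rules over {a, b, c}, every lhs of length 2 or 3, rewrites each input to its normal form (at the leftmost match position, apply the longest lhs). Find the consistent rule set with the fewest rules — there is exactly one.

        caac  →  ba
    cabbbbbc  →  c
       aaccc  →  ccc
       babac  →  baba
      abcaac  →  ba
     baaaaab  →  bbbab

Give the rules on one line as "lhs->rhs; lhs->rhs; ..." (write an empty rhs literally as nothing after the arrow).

  | caac => bac => ba
  | cabbbbbc => bbbbbbc => bbbbbc => bbbbc => bbbc => bbc => bc => c
  | aaccc => bccc => ccc
  | babac => baba

aa->b; ac->a; bc->c; ca->b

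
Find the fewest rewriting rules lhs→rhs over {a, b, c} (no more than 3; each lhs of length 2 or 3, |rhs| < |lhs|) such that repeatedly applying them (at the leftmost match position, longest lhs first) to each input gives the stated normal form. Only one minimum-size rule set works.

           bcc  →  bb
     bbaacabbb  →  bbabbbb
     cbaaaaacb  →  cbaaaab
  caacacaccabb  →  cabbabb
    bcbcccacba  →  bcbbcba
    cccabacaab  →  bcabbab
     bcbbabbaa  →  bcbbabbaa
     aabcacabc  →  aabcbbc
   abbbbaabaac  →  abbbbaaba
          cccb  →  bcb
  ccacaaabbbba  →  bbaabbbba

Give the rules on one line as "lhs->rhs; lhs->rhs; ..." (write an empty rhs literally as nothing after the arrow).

  | bcc => bb
  | bbaacabbb => bbabbbb
  | cbaaaaacb => cbaaaab
  | caacacaccabb => cabcaccabb => cabccabb => cabbabb

ac->; aca->b; cc->b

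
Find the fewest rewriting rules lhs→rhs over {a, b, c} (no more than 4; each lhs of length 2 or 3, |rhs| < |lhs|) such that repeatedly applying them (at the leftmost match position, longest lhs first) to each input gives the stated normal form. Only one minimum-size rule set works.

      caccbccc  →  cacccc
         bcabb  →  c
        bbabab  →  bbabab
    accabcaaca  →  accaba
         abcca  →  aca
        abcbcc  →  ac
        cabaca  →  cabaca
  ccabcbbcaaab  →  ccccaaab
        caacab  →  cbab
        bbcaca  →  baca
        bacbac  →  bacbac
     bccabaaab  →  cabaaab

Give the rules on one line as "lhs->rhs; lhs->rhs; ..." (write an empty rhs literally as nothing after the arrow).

aac->b; abb->c; bc->

  | caccbccc => cacccc
  | bcabb => abb => c
  | bbabab
  | accabcaaca => accaaaca => accaba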